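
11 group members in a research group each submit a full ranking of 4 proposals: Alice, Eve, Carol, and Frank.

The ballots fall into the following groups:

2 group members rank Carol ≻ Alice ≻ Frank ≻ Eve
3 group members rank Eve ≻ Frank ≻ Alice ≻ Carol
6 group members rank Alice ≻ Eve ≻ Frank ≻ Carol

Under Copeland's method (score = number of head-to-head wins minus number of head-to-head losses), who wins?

Alice

Pairwise results:
  Alice vs Eve: Alice wins 8–3.
  Alice vs Carol: Alice wins 9–2.
  Alice vs Frank: Alice wins 8–3.
  Eve vs Carol: Eve wins 9–2.
  Eve vs Frank: Eve wins 9–2.
  Carol vs Frank: Frank wins 9–2.
Copeland scores (wins − losses):
  Alice: 3 − 0 = 3
  Eve: 2 − 1 = 1
  Carol: 0 − 3 = -3
  Frank: 1 − 2 = -1
Alice has the best Copeland score.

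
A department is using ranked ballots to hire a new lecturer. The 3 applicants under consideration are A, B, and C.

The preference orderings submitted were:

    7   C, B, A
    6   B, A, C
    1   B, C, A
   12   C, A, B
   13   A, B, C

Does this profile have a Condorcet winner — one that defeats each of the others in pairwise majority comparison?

Head-to-head results (39 voters total):
A vs B: A wins 25–14.
A vs C: C wins 20–19.
B vs C: B wins 20–19.
No candidate beats all others: A beats B beats C beats A, a majority cycle.

No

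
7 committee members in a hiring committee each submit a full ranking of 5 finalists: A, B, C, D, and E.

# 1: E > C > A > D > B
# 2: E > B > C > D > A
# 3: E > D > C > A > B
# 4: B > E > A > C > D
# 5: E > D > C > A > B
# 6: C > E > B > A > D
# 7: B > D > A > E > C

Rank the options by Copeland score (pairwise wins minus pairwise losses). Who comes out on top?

E

Pairwise results:
  A vs B: B wins 4–3.
  A vs C: C wins 5–2.
  A vs D: D wins 4–3.
  A vs E: E wins 6–1.
  B vs C: C wins 4–3.
  B vs D: B wins 4–3.
  B vs E: E wins 5–2.
  C vs D: C wins 4–3.
  C vs E: E wins 6–1.
  D vs E: E wins 6–1.
Copeland scores (wins − losses):
  A: 0 − 4 = -4
  B: 2 − 2 = 0
  C: 3 − 1 = 2
  D: 1 − 3 = -2
  E: 4 − 0 = 4
E has the best Copeland score.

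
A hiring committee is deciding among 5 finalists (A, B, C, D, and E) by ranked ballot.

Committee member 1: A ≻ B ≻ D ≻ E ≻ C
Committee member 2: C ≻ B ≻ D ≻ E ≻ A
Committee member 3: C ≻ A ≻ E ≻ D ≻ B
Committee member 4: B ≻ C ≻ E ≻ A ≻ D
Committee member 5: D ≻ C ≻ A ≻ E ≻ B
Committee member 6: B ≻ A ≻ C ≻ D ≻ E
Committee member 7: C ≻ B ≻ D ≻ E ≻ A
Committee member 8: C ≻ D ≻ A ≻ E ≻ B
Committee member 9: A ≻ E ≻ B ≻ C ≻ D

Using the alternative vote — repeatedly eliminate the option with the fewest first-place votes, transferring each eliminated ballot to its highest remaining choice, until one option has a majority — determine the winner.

C

Round 1: C 4, A 2, B 2, D 1, E 0. E has the fewest and is eliminated.
Round 2: C 4, A 2, B 2, D 1. D has the fewest and is eliminated.
Round 3: C 5, A 2, B 2. C has a majority.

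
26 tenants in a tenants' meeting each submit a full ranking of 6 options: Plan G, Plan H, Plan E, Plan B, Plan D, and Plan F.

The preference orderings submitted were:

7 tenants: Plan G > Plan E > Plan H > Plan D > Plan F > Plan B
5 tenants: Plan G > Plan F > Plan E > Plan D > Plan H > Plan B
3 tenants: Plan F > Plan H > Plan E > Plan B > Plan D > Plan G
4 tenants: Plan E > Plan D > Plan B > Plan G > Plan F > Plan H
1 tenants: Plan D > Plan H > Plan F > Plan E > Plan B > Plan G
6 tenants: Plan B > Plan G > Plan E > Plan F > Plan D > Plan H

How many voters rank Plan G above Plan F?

22

Ballots ranking Plan G above Plan F: 7+5+4+6 = 22.
Ballots ranking Plan F above Plan G: 3+1 = 4.
So 22 of 26 voters prefer Plan G to Plan F.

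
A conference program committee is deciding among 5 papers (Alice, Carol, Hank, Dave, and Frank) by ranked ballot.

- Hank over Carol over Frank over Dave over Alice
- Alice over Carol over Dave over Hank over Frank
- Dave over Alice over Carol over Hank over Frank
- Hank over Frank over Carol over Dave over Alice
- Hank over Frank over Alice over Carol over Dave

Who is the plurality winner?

First-place vote totals:
  Alice: 1
  Carol: 0
  Hank: 3
  Dave: 1
  Frank: 0
Hank has the most first-place votes.

Hank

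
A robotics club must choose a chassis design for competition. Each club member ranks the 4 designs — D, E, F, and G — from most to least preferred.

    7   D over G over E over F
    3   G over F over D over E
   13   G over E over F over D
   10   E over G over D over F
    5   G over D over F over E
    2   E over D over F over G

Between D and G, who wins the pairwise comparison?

Ballots ranking D above G: 7+2 = 9.
Ballots ranking G above D: 3+13+10+5 = 31.
G wins the head-to-head, 31–9.

G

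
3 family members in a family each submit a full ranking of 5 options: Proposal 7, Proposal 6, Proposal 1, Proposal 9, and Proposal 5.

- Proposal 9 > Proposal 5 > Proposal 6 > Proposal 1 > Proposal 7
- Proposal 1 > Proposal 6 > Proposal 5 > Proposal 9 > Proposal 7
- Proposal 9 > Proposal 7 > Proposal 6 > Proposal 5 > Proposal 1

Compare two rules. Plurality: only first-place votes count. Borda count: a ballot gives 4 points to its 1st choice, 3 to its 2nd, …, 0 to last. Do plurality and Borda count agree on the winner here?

Plurality first-place counts: Proposal 7 0, Proposal 6 0, Proposal 1 1, Proposal 9 2, Proposal 5 0 → Proposal 9.
Borda totals: Proposal 7 3, Proposal 6 7, Proposal 1 5, Proposal 9 9, Proposal 5 6 → Proposal 9.
The two rules agree on Proposal 9.

Yes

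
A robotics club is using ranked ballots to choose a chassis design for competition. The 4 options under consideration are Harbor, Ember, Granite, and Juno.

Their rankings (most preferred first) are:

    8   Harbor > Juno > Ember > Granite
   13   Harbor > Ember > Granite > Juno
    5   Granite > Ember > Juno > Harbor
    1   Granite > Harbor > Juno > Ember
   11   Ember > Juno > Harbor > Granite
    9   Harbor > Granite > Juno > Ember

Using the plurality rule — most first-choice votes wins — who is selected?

First-place vote totals:
  Harbor: 30
  Ember: 11
  Granite: 6
  Juno: 0
Harbor has the most first-place votes.

Harbor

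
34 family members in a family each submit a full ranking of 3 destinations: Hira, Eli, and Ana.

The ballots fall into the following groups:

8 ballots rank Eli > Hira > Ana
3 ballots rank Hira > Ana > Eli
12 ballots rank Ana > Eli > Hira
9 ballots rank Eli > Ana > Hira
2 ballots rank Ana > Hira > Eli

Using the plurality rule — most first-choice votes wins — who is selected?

Eli

First-place vote totals:
  Hira: 3
  Eli: 17
  Ana: 14
Eli has the most first-place votes.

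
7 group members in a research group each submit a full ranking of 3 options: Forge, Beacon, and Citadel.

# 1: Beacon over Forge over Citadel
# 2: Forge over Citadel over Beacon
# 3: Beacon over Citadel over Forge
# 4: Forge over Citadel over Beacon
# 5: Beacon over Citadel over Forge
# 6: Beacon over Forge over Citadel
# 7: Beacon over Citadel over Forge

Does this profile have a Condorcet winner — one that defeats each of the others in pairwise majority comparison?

Head-to-head results (7 voters total):
Forge vs Beacon: Beacon wins 5–2.
Forge vs Citadel: Forge wins 4–3.
Beacon vs Citadel: Beacon wins 5–2.
Beacon beats each rival — Forge (5–2), Citadel (5–2) — so Beacon is the Condorcet winner.

Yes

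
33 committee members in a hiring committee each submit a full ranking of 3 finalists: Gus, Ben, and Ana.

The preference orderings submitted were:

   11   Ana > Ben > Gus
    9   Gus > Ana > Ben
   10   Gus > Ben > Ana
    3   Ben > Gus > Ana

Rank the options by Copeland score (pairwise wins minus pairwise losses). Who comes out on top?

Pairwise results:
  Gus vs Ben: Gus wins 19–14.
  Gus vs Ana: Gus wins 22–11.
  Ben vs Ana: Ana wins 20–13.
Copeland scores (wins − losses):
  Gus: 2 − 0 = 2
  Ben: 0 − 2 = -2
  Ana: 1 − 1 = 0
Gus has the best Copeland score.

Gus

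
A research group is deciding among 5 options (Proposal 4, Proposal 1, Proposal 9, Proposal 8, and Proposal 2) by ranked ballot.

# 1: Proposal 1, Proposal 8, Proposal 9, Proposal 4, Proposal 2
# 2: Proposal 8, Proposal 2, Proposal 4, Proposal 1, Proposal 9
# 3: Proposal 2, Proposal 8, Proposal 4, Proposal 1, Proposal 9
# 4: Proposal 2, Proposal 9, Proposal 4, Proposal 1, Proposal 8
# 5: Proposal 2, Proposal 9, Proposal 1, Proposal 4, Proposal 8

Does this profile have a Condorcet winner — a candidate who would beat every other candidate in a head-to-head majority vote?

Head-to-head results (5 voters total):
Proposal 4 vs Proposal 1: Proposal 4 wins 3–2.
Proposal 4 vs Proposal 9: Proposal 9 wins 3–2.
Proposal 4 vs Proposal 8: Proposal 8 wins 3–2.
Proposal 4 vs Proposal 2: Proposal 2 wins 4–1.
Proposal 1 vs Proposal 9: Proposal 1 wins 3–2.
Proposal 1 vs Proposal 8: Proposal 1 wins 3–2.
Proposal 1 vs Proposal 2: Proposal 2 wins 4–1.
Proposal 9 vs Proposal 8: Proposal 8 wins 3–2.
Proposal 9 vs Proposal 2: Proposal 2 wins 4–1.
Proposal 8 vs Proposal 2: Proposal 2 wins 3–2.
Proposal 2 beats each rival — Proposal 4 (4–1), Proposal 1 (4–1), Proposal 9 (4–1), Proposal 8 (3–2) — so Proposal 2 is the Condorcet winner.

Yes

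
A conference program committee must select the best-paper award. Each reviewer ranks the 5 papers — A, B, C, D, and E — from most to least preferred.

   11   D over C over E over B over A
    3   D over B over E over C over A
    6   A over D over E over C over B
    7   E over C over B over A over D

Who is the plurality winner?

First-place vote totals:
  A: 6
  B: 0
  C: 0
  D: 14
  E: 7
D has the most first-place votes.

D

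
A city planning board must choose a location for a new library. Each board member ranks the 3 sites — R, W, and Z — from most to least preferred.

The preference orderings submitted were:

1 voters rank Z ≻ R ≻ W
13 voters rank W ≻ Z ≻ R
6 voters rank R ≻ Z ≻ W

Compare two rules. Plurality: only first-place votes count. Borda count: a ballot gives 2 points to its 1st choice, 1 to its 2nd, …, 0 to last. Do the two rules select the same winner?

Plurality first-place counts: R 6, W 13, Z 1 → W.
Borda totals: R 13, W 26, Z 21 → W.
The two rules agree on W.

Yes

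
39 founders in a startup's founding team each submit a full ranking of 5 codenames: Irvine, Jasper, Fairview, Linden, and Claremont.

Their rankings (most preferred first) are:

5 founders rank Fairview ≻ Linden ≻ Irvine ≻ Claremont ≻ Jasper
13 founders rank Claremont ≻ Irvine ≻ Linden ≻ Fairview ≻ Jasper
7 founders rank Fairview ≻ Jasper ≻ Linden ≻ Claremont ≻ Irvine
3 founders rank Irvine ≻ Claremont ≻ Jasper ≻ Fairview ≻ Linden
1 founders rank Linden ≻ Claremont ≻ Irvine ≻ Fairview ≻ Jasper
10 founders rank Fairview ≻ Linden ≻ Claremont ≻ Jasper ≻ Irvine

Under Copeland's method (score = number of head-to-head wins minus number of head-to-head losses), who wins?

Pairwise results:
  Irvine vs Jasper: Irvine wins 22–17.
  Irvine vs Fairview: Fairview wins 22–17.
  Irvine vs Linden: Linden wins 23–16.
  Irvine vs Claremont: Claremont wins 31–8.
  Jasper vs Fairview: Fairview wins 36–3.
  Jasper vs Linden: Linden wins 29–10.
  Jasper vs Claremont: Claremont wins 32–7.
  Fairview vs Linden: Fairview wins 25–14.
  Fairview vs Claremont: Fairview wins 22–17.
  Linden vs Claremont: Linden wins 23–16.
Copeland scores (wins − losses):
  Irvine: 1 − 3 = -2
  Jasper: 0 − 4 = -4
  Fairview: 4 − 0 = 4
  Linden: 3 − 1 = 2
  Claremont: 2 − 2 = 0
Fairview has the best Copeland score.

Fairview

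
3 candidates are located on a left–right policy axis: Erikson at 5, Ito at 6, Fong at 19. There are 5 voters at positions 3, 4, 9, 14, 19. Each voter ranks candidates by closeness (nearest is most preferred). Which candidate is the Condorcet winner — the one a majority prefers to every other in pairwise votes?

With single-peaked preferences on a line, the Condorcet winner is the candidate closest to the median voter.
The median voter (position 9) is closest to Ito at 6.
Check: Ito vs Fong — voters closer to Ito: 3 of 5.

Ito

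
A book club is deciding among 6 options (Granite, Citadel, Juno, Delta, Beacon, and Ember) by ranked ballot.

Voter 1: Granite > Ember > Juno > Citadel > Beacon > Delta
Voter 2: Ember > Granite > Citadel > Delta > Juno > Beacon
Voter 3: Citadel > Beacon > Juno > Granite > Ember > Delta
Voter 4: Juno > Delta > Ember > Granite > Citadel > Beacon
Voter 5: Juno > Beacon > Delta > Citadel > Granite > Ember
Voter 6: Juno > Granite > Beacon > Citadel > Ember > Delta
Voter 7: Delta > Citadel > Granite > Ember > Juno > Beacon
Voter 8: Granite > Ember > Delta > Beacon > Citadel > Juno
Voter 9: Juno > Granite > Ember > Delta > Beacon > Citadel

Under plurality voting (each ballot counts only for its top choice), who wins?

First-place vote totals:
  Granite: 2
  Citadel: 1
  Juno: 4
  Delta: 1
  Beacon: 0
  Ember: 1
Juno has the most first-place votes.

Juno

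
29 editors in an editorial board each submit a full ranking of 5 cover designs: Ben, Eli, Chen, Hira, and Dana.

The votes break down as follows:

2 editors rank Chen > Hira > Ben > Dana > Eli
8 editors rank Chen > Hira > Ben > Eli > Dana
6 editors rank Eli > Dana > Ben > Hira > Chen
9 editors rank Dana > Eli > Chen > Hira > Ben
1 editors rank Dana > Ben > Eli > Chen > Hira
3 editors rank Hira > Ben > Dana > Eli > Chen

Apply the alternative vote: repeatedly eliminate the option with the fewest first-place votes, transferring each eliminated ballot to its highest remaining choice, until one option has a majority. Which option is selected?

Round 1: Chen 10, Dana 10, Eli 6, Hira 3, Ben 0. Ben has the fewest and is eliminated.
Round 2: Chen 10, Dana 10, Eli 6, Hira 3. Hira has the fewest and is eliminated.
Round 3: Dana 13, Chen 10, Eli 6. Eli has the fewest and is eliminated.
Round 4: Dana 19, Chen 10. Dana has a majority.

Dana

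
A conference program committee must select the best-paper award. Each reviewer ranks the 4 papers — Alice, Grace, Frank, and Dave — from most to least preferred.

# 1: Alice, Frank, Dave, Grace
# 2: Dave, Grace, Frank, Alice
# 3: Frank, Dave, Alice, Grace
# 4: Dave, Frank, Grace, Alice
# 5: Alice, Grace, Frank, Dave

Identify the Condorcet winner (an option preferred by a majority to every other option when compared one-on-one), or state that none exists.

Frank

Head-to-head results (5 voters total):
Alice vs Grace: Alice wins 3–2.
Alice vs Frank: Frank wins 3–2.
Alice vs Dave: Dave wins 3–2.
Grace vs Frank: Frank wins 3–2.
Grace vs Dave: Dave wins 4–1.
Frank vs Dave: Frank wins 3–2.
Frank beats each rival — Alice (3–2), Grace (3–2), Dave (3–2) — so Frank is the Condorcet winner.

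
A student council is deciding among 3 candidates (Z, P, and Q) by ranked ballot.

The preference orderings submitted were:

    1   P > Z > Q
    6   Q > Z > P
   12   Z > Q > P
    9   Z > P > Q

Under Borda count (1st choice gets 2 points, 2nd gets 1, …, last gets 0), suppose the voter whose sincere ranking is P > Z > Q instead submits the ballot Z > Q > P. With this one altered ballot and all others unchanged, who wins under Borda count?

Borda totals with the altered ballot: Z 50, P 9, Q 25.
The winner is unchanged: still Z.

Z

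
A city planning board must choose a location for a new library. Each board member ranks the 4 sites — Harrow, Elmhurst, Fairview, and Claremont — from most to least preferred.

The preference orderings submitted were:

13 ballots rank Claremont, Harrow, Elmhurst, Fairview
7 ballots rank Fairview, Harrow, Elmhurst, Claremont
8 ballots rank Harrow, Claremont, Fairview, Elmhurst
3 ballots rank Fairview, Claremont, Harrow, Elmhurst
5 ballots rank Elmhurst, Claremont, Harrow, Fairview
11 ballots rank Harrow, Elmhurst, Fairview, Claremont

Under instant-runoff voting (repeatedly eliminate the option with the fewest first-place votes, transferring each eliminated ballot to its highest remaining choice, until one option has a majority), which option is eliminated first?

Round 1: Harrow 19, Claremont 13, Fairview 10, Elmhurst 5. Elmhurst has the fewest and is eliminated.
Round 2: Harrow 19, Claremont 18, Fairview 10. Fairview has the fewest and is eliminated.
Round 3: Harrow 26, Claremont 21. Harrow has a majority.

Elmhurst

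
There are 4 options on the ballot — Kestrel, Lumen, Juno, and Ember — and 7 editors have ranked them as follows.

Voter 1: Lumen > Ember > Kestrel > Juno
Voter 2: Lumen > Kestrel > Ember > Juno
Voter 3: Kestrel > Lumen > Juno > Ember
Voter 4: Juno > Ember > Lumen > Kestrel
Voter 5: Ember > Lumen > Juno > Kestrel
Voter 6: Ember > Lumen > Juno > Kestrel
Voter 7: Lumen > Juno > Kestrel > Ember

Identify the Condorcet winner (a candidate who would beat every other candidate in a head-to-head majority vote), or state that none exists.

Head-to-head results (7 voters total):
Kestrel vs Lumen: Lumen wins 6–1.
Kestrel vs Juno: Juno wins 4–3.
Kestrel vs Ember: Ember wins 4–3.
Lumen vs Juno: Lumen wins 6–1.
Lumen vs Ember: Lumen wins 4–3.
Juno vs Ember: Ember wins 4–3.
Lumen beats each rival — Kestrel (6–1), Juno (6–1), Ember (4–3) — so Lumen is the Condorcet winner.

Lumen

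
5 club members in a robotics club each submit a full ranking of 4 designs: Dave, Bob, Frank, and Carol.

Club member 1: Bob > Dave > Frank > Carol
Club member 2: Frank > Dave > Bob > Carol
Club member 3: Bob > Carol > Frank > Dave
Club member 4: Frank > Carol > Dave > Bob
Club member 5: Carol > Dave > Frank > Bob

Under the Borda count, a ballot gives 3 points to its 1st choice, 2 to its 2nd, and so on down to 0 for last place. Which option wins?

Borda scores:
  Dave: 2 + 2 + 0 + 1 + 2 = 7
  Bob: 3 + 1 + 3 + 0 + 0 = 7
  Frank: 1 + 3 + 1 + 3 + 1 = 9
  Carol: 0 + 0 + 2 + 2 + 3 = 7
Frank has the highest total.

Frank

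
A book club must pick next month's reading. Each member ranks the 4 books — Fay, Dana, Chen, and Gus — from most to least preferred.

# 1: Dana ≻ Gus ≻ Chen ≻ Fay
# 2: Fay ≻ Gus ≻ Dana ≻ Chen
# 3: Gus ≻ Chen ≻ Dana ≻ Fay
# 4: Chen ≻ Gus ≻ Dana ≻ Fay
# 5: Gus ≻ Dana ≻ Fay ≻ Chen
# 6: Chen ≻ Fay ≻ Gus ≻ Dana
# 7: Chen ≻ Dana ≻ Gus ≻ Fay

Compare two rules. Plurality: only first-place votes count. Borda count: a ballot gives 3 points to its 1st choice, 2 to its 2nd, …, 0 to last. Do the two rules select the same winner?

No

Plurality first-place counts: Fay 1, Dana 1, Chen 3, Gus 2 → Chen.
Borda totals: Fay 6, Dana 10, Chen 12, Gus 14 → Gus.
The two rules disagree: plurality picks Chen, Borda picks Gus.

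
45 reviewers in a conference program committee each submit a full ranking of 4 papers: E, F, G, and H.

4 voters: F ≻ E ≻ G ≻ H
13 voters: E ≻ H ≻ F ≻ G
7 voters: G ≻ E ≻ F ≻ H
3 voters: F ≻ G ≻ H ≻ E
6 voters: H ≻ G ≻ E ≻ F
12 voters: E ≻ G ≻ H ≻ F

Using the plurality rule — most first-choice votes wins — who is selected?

First-place vote totals:
  E: 25
  F: 7
  G: 7
  H: 6
E has the most first-place votes.

E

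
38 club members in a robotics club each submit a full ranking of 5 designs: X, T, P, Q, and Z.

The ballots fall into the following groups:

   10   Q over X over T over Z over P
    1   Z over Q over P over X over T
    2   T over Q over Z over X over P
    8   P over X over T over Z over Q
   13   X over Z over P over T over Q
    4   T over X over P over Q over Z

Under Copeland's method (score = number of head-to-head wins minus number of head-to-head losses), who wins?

Pairwise results:
  X vs T: X wins 32–6.
  X vs P: X wins 29–9.
  X vs Q: X wins 25–13.
  X vs Z: X wins 35–3.
  T vs P: P wins 22–16.
  T vs Q: T wins 27–11.
  T vs Z: T wins 24–14.
  P vs Q: P wins 25–13.
  P vs Z: Z wins 26–12.
  Q vs Z: Z wins 22–16.
Copeland scores (wins − losses):
  X: 4 − 0 = 4
  T: 2 − 2 = 0
  P: 2 − 2 = 0
  Q: 0 − 4 = -4
  Z: 2 − 2 = 0
X has the best Copeland score.

X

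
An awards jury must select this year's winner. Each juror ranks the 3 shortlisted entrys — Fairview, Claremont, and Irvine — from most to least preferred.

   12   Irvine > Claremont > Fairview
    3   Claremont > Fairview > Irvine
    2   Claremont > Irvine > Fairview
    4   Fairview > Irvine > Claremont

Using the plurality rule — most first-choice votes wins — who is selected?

First-place vote totals:
  Fairview: 4
  Claremont: 5
  Irvine: 12
Irvine has the most first-place votes.

Irvine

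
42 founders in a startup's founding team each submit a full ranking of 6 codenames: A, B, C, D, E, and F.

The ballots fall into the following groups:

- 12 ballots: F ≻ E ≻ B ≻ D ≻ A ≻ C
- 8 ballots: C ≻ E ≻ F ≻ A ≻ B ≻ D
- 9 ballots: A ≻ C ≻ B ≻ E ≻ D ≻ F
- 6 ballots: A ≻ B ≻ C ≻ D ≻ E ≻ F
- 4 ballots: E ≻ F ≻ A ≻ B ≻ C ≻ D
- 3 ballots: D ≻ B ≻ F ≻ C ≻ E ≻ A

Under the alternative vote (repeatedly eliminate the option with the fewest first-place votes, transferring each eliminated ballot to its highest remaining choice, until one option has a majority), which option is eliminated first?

B

Round 1: A 15, F 12, C 8, E 4, D 3, B 0. B has the fewest and is eliminated.
Round 2: A 15, F 12, C 8, E 4, D 3. D has the fewest and is eliminated.
Round 3: A 15, F 15, C 8, E 4. E has the fewest and is eliminated.
Round 4: F 19, A 15, C 8. C has the fewest and is eliminated.
Round 5: F 27, A 15. F has a majority.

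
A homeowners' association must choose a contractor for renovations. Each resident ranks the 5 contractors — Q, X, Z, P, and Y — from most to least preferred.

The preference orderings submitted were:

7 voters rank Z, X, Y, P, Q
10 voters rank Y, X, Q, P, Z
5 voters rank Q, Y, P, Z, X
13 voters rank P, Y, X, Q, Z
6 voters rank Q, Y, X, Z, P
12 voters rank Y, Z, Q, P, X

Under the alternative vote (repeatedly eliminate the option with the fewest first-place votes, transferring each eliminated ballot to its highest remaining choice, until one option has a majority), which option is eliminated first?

X

Round 1: Y 22, P 13, Q 11, Z 7, X 0. X has the fewest and is eliminated.
Round 2: Y 22, P 13, Q 11, Z 7. Z has the fewest and is eliminated.
Round 3: Y 29, P 13, Q 11. Y has a majority.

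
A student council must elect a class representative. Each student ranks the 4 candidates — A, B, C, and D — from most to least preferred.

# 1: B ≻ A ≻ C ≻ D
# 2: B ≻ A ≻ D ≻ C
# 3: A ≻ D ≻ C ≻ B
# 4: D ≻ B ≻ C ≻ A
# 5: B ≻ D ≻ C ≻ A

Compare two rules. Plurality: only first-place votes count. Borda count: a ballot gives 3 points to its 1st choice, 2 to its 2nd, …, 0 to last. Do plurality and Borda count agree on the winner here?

Yes

Plurality first-place counts: A 1, B 3, C 0, D 1 → B.
Borda totals: A 7, B 11, C 4, D 8 → B.
The two rules agree on B.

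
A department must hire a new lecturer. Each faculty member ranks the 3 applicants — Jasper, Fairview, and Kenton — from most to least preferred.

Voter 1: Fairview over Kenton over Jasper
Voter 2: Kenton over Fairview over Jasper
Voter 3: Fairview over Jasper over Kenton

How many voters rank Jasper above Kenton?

1

Ballots ranking Jasper above Kenton: 1.
Ballots ranking Kenton above Jasper: 2.
So 1 of 3 voters prefer Jasper to Kenton.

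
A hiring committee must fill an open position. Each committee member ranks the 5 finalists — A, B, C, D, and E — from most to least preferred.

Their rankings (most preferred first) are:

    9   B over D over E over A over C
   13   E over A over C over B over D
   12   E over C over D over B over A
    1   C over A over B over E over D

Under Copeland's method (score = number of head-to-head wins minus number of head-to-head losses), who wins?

Pairwise results:
  A vs B: B wins 21–14.
  A vs C: A wins 22–13.
  A vs D: D wins 21–14.
  A vs E: E wins 34–1.
  B vs C: C wins 26–9.
  B vs D: B wins 23–12.
  B vs E: E wins 25–10.
  C vs D: C wins 26–9.
  C vs E: E wins 34–1.
  D vs E: E wins 26–9.
Copeland scores (wins − losses):
  A: 1 − 3 = -2
  B: 2 − 2 = 0
  C: 2 − 2 = 0
  D: 1 − 3 = -2
  E: 4 − 0 = 4
E has the best Copeland score.

E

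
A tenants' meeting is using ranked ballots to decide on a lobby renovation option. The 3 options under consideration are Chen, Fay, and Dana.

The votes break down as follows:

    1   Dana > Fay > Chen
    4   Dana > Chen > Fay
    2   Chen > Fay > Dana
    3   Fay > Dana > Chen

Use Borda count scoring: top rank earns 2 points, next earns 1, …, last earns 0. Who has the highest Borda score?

Borda scores:
  Chen: 0 + 4·1 + 2·2 + 3·0 = 8
  Fay: 1 + 4·0 + 2·1 + 3·2 = 9
  Dana: 2 + 4·2 + 2·0 + 3·1 = 13
Dana has the highest total.

Dana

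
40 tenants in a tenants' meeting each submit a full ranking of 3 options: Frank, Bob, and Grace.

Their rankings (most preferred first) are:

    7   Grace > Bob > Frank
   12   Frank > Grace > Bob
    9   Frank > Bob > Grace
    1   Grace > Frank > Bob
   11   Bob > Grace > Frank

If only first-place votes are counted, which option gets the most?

Frank

First-place vote totals:
  Frank: 21
  Bob: 11
  Grace: 8
Frank has the most first-place votes.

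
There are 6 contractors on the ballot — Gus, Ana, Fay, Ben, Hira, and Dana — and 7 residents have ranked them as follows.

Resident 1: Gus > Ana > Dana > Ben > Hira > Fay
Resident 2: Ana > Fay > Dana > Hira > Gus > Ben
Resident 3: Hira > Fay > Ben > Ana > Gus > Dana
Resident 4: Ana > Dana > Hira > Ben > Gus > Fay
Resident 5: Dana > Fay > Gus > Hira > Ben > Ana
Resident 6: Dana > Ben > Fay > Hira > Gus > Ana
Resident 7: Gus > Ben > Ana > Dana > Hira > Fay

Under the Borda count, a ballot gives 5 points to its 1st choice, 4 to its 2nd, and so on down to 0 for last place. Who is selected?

Dana

Borda scores:
  Gus: 5 + 1 + 1 + 1 + 3 + 1 + 5 = 17
  Ana: 4 + 5 + 2 + 5 + 0 + 0 + 3 = 19
  Fay: 0 + 4 + 4 + 0 + 4 + 3 + 0 = 15
  Ben: 2 + 0 + 3 + 2 + 1 + 4 + 4 = 16
  Hira: 1 + 2 + 5 + 3 + 2 + 2 + 1 = 16
  Dana: 3 + 3 + 0 + 4 + 5 + 5 + 2 = 22
Dana has the highest total.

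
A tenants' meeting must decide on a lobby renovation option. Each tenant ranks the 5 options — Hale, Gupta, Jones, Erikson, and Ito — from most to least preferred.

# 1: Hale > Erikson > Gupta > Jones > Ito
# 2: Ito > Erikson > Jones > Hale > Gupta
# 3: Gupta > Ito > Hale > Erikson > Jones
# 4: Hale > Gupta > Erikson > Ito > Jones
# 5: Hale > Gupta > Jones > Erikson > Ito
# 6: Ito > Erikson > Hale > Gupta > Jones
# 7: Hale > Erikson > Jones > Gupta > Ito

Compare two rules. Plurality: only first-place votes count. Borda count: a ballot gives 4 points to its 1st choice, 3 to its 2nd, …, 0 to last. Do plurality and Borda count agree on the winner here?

Plurality first-place counts: Hale 4, Gupta 1, Jones 0, Erikson 0, Ito 2 → Hale.
Borda totals: Hale 21, Gupta 14, Jones 7, Erikson 16, Ito 12 → Hale.
The two rules agree on Hale.

Yes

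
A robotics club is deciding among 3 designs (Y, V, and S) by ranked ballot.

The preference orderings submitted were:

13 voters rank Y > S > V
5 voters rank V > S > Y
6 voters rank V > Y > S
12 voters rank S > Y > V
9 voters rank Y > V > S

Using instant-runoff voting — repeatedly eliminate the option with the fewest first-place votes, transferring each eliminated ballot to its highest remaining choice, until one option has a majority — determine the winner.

Round 1: Y 22, S 12, V 11. V has the fewest and is eliminated.
Round 2: Y 28, S 17. Y has a majority.

Y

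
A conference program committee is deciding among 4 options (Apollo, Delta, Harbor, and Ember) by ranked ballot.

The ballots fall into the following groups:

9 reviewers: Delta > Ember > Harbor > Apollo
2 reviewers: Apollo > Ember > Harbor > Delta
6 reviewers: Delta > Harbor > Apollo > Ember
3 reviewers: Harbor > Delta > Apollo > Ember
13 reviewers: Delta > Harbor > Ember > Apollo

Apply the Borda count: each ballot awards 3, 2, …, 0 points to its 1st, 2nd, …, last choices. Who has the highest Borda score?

Delta

Borda scores:
  Apollo: 9·0 + 2·3 + 6·1 + 3·1 + 13·0 = 15
  Delta: 9·3 + 2·0 + 6·3 + 3·2 + 13·3 = 90
  Harbor: 9·1 + 2·1 + 6·2 + 3·3 + 13·2 = 58
  Ember: 9·2 + 2·2 + 6·0 + 3·0 + 13·1 = 35
Delta has the highest total.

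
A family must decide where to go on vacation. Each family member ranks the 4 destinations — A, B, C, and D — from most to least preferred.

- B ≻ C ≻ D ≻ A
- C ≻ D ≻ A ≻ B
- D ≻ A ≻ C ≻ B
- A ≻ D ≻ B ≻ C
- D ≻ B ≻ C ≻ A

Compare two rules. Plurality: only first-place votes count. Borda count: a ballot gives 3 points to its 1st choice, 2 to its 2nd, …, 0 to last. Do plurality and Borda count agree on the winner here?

Yes

Plurality first-place counts: A 1, B 1, C 1, D 2 → D.
Borda totals: A 6, B 6, C 7, D 11 → D.
The two rules agree on D.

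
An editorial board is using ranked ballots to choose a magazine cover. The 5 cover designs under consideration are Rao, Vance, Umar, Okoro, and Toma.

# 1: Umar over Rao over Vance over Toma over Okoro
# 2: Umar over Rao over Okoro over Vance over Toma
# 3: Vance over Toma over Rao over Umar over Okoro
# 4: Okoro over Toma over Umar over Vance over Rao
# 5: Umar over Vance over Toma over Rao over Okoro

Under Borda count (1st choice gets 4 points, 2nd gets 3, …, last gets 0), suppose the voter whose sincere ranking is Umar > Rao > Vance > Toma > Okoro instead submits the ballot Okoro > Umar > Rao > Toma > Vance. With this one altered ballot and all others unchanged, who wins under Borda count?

Umar

Borda totals with the altered ballot: Rao 8, Vance 9, Umar 14, Okoro 10, Toma 9.
The winner is unchanged: still Umar.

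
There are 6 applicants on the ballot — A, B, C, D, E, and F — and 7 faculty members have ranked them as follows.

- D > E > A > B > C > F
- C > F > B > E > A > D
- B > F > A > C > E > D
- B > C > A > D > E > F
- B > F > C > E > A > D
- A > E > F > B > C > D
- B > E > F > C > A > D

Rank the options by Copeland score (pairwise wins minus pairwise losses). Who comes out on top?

Pairwise results:
  A vs B: B wins 5–2.
  A vs C: C wins 4–3.
  A vs D: A wins 6–1.
  A vs E: E wins 4–3.
  A vs F: F wins 4–3.
  B vs C: B wins 6–1.
  B vs D: B wins 6–1.
  B vs E: B wins 5–2.
  B vs F: B wins 5–2.
  C vs D: C wins 6–1.
  C vs E: C wins 4–3.
  C vs F: F wins 4–3.
  D vs E: E wins 5–2.
  D vs F: F wins 5–2.
  E vs F: E wins 4–3.
Copeland scores (wins − losses):
  A: 1 − 4 = -3
  B: 5 − 0 = 5
  C: 3 − 2 = 1
  D: 0 − 5 = -5
  E: 3 − 2 = 1
  F: 3 − 2 = 1
B has the best Copeland score.

B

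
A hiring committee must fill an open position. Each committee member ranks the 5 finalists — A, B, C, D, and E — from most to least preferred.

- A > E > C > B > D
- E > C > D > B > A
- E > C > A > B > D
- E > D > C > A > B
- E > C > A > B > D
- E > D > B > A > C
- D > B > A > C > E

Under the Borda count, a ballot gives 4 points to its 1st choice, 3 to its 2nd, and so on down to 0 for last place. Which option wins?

E

Borda scores:
  A: 4 + 0 + 2 + 1 + 2 + 1 + 2 = 12
  B: 1 + 1 + 1 + 0 + 1 + 2 + 3 = 9
  C: 2 + 3 + 3 + 2 + 3 + 0 + 1 = 14
  D: 0 + 2 + 0 + 3 + 0 + 3 + 4 = 12
  E: 3 + 4 + 4 + 4 + 4 + 4 + 0 = 23
E has the highest total.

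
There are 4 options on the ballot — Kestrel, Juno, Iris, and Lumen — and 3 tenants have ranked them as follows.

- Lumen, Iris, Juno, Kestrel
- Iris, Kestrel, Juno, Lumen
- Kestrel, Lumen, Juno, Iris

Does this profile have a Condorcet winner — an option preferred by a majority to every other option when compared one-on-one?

No

Head-to-head results (3 voters total):
Kestrel vs Juno: Kestrel wins 2–1.
Kestrel vs Iris: Iris wins 2–1.
Kestrel vs Lumen: Kestrel wins 2–1.
Juno vs Iris: Iris wins 2–1.
Juno vs Lumen: Lumen wins 2–1.
Iris vs Lumen: Lumen wins 2–1.
No candidate beats all others: Kestrel beats Lumen beats Iris beats Kestrel, a majority cycle.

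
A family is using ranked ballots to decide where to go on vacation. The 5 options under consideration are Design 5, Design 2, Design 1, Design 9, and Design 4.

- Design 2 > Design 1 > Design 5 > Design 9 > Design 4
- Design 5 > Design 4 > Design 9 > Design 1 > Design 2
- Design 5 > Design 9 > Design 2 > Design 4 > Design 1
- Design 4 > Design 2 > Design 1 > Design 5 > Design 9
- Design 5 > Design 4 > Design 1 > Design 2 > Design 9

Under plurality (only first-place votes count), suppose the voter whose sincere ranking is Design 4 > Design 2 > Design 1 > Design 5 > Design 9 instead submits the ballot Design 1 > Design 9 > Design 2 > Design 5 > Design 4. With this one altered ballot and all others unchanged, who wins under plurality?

Design 5

First-place totals with the altered ballot: Design 5 3, Design 2 1, Design 1 1, Design 9 0, Design 4 0.
The winner is unchanged: still Design 5.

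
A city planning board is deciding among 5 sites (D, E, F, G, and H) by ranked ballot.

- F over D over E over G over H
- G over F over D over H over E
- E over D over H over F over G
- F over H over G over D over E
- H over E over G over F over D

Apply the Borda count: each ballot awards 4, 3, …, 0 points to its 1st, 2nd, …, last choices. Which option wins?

Borda scores:
  D: 3 + 2 + 3 + 1 + 0 = 9
  E: 2 + 0 + 4 + 0 + 3 = 9
  F: 4 + 3 + 1 + 4 + 1 = 13
  G: 1 + 4 + 0 + 2 + 2 = 9
  H: 0 + 1 + 2 + 3 + 4 = 10
F has the highest total.

F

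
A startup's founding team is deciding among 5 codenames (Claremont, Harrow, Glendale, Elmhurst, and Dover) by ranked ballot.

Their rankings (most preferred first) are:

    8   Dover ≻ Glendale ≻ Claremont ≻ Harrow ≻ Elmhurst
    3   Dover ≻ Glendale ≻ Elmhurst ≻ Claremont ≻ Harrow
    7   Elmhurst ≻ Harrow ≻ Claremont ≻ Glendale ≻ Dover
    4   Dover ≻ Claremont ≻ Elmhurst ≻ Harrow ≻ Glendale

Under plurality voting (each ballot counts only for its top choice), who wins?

First-place vote totals:
  Claremont: 0
  Harrow: 0
  Glendale: 0
  Elmhurst: 7
  Dover: 15
Dover has the most first-place votes.

Dover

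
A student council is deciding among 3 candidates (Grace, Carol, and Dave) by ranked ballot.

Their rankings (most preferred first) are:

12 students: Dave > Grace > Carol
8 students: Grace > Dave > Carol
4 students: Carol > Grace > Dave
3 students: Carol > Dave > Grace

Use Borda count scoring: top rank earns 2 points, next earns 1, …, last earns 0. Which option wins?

Borda scores:
  Grace: 12·1 + 8·2 + 4·1 + 3·0 = 32
  Carol: 12·0 + 8·0 + 4·2 + 3·2 = 14
  Dave: 12·2 + 8·1 + 4·0 + 3·1 = 35
Dave has the highest total.

Dave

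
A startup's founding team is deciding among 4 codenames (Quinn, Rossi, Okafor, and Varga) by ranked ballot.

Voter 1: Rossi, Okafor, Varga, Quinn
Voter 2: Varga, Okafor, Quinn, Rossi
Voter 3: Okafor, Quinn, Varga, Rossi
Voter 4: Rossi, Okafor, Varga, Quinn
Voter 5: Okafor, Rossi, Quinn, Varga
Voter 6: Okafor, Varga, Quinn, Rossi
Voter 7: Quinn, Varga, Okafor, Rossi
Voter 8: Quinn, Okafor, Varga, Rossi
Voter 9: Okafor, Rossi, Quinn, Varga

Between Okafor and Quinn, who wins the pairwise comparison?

Ballots ranking Okafor above Quinn: 7.
Ballots ranking Quinn above Okafor: 2.
Okafor wins the head-to-head, 7–2.

Okafor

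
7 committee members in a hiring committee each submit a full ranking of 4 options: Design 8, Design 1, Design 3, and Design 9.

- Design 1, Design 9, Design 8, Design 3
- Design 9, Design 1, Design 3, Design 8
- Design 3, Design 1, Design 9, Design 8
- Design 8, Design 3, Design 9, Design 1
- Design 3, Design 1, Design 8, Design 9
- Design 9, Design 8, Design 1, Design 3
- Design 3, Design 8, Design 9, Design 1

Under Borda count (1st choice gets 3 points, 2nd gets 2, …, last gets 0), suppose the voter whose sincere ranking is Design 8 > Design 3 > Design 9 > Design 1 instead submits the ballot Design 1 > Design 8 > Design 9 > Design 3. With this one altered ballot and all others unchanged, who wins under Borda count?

Borda totals with the altered ballot: Design 8 8, Design 1 13, Design 3 10, Design 9 11.
The switch changes the winner from Design 3 to Design 1.

Design 1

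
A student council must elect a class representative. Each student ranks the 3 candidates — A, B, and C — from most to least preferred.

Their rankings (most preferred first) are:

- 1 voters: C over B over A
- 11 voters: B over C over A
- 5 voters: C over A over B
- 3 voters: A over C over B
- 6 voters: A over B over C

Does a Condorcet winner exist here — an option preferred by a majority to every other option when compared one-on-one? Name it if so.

Head-to-head results (26 voters total):
A vs B: A wins 14–12.
A vs C: C wins 17–9.
B vs C: B wins 17–9.
No candidate beats all others: A beats B beats C beats A, a majority cycle.

There is no Condorcet winner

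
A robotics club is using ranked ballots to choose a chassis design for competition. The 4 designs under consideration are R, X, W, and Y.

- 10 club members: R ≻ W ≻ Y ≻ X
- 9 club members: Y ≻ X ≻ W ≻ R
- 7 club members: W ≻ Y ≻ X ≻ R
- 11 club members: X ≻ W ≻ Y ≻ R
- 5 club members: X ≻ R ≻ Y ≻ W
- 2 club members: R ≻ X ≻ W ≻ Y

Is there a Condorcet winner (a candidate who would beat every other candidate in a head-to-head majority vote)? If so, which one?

There is no Condorcet winner

Head-to-head results (44 voters total):
R vs X: X wins 32–12.
R vs W: W wins 27–17.
R vs Y: Y wins 27–17.
X vs W: X wins 27–17.
X vs Y: Y wins 26–18.
W vs Y: W wins 30–14.
No candidate beats all others: X beats W beats Y beats X, a majority cycle.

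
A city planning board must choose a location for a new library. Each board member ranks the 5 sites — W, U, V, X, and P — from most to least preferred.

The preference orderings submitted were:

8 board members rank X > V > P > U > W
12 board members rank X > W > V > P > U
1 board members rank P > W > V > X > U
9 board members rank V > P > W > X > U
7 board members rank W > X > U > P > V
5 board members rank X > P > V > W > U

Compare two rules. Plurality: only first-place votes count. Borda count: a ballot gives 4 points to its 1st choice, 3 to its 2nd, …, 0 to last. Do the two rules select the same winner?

Yes

Plurality first-place counts: W 7, U 0, V 9, X 25, P 1 → X.
Borda totals: W 90, U 22, V 96, X 131, P 81 → X.
The two rules agree on X.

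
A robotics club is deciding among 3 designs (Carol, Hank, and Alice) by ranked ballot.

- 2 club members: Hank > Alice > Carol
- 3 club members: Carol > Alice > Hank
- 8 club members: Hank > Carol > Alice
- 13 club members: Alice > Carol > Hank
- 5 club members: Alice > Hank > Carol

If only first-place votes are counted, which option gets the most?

Alice

First-place vote totals:
  Carol: 3
  Hank: 10
  Alice: 18
Alice has the most first-place votes.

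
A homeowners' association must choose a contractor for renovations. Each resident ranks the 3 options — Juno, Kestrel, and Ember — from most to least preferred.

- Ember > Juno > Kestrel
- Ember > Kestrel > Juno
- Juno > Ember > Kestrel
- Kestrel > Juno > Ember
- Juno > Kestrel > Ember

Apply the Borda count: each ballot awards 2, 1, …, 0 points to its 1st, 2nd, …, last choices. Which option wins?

Borda scores:
  Juno: 1 + 0 + 2 + 1 + 2 = 6
  Kestrel: 0 + 1 + 0 + 2 + 1 = 4
  Ember: 2 + 2 + 1 + 0 + 0 = 5
Juno has the highest total.

Juno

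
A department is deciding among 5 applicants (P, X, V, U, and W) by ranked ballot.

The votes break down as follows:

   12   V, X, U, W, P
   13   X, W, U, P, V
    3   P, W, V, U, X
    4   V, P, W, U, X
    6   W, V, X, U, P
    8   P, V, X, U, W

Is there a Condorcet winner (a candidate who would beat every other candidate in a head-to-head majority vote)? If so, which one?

Head-to-head results (46 voters total):
P vs X: X wins 31–15.
P vs V: P wins 24–22.
P vs U: U wins 31–15.
P vs W: W wins 31–15.
X vs V: V wins 33–13.
X vs U: X wins 39–7.
X vs W: X wins 33–13.
V vs U: V wins 33–13.
V vs W: V wins 24–22.
U vs W: W wins 26–20.
No candidate beats all others: P beats V beats X beats P, a majority cycle.

There is no Condorcet winner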